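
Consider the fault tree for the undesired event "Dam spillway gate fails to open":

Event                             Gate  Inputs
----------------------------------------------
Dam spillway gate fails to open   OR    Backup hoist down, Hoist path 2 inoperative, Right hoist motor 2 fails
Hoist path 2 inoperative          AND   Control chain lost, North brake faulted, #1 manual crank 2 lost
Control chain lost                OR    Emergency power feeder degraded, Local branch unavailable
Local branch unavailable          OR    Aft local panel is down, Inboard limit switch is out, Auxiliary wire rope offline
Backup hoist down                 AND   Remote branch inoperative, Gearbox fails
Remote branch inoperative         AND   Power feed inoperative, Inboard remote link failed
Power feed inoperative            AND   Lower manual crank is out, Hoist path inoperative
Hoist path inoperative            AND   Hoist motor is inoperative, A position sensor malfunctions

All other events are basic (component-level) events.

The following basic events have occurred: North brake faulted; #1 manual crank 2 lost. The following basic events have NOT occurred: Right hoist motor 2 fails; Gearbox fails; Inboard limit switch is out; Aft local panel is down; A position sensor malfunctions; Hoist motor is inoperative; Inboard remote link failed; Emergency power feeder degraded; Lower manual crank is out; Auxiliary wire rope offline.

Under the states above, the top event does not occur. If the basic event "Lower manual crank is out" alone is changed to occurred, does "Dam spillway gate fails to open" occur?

No

Counterfactual: set "Lower manual crank is out" to occurred.
Hoist path inoperative [AND]: Hoist motor is inoperative=not, A position sensor malfunctions=not → not all inputs occur → does not occur.
Power feed inoperative [AND]: Lower manual crank is out=occurs, Hoist path inoperative=not → not all inputs occur → does not occur.
Remote branch inoperative [AND]: Power feed inoperative=not, Inboard remote link failed=not → not all inputs occur → does not occur.
Backup hoist down [AND]: Remote branch inoperative=not, Gearbox fails=not → not all inputs occur → does not occur.
Local branch unavailable [OR]: Aft local panel is down=not, Inboard limit switch is out=not, Auxiliary wire rope offline=not → no input occurs → does not occur.
Control chain lost [OR]: Emergency power feeder degraded=not, Local branch unavailable=not → no input occurs → does not occur.
Hoist path 2 inoperative [AND]: Control chain lost=not, North brake faulted=occurs, #1 manual crank 2 lost=occurs → not all inputs occur → does not occur.
Dam spillway gate fails to open [OR]: Backup hoist down=not, Hoist path 2 inoperative=not, Right hoist motor 2 fails=not → no input occurs → does not occur.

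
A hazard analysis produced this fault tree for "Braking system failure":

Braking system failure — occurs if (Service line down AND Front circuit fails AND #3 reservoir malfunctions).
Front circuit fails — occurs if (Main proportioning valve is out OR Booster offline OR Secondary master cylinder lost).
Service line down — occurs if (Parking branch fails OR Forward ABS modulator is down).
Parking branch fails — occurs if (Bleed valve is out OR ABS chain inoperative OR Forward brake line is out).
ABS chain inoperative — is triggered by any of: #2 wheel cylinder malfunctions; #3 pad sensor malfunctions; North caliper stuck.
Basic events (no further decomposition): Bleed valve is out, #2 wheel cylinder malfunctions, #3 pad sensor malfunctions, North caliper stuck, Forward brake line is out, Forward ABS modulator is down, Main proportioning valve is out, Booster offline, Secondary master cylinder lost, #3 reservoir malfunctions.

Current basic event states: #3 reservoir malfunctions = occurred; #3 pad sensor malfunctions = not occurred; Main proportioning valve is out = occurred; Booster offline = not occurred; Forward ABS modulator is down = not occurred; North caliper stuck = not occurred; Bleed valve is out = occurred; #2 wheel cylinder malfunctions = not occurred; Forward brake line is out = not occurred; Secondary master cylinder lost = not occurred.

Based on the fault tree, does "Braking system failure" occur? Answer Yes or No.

ABS chain inoperative [OR]: #2 wheel cylinder malfunctions=not, #3 pad sensor malfunctions=not, North caliper stuck=not → no input occurs → does not occur.
Parking branch fails [OR]: Bleed valve is out=occurs, ABS chain inoperative=not, Forward brake line is out=not → at least one input occurs → occurs.
Service line down [OR]: Parking branch fails=occurs, Forward ABS modulator is down=not → at least one input occurs → occurs.
Front circuit fails [OR]: Main proportioning valve is out=occurs, Booster offline=not, Secondary master cylinder lost=not → at least one input occurs → occurs.
Braking system failure [AND]: Service line down=occurs, Front circuit fails=occurs, #3 reservoir malfunctions=occurs → all inputs occur → occurs.

Yes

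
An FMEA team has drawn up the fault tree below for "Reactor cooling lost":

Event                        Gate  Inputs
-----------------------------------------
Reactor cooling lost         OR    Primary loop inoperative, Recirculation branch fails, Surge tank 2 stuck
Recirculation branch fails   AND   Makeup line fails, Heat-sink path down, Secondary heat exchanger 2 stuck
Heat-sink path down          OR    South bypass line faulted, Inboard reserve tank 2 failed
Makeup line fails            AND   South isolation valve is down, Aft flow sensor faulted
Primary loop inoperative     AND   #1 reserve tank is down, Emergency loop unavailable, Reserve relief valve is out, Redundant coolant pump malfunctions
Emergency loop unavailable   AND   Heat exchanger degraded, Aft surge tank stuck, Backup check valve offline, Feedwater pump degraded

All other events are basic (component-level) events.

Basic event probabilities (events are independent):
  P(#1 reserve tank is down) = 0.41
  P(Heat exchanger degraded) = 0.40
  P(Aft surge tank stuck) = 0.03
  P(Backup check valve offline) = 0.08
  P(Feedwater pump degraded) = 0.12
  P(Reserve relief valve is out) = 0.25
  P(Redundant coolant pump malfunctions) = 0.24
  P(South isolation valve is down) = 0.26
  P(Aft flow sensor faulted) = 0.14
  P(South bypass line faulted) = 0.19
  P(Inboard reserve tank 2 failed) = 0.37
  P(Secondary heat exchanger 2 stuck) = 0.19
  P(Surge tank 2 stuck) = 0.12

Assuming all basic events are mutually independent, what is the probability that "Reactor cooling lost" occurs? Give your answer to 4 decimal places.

0.1230

P(Emergency loop unavailable) [AND] = 0.40 × 0.03 × 0.08 × 0.12 = 0.000115
P(Primary loop inoperative) [AND] = 0.41 × 0.000115 × 0.25 × 0.24 = 0.000003
P(Makeup line fails) [AND] = 0.26 × 0.14 = 0.036400
P(Heat-sink path down) [OR] = 1 − (1−0.19) × (1−0.37) = 0.489700
P(Recirculation branch fails) [AND] = 0.036400 × 0.489700 × 0.19 = 0.003387
P(Reactor cooling lost) [OR] = 1 − (1−0.000003) × (1−0.003387) × (1−0.12) = 0.122983
Rounded to 4 decimal places: P(Reactor cooling lost) ≈ 0.1230.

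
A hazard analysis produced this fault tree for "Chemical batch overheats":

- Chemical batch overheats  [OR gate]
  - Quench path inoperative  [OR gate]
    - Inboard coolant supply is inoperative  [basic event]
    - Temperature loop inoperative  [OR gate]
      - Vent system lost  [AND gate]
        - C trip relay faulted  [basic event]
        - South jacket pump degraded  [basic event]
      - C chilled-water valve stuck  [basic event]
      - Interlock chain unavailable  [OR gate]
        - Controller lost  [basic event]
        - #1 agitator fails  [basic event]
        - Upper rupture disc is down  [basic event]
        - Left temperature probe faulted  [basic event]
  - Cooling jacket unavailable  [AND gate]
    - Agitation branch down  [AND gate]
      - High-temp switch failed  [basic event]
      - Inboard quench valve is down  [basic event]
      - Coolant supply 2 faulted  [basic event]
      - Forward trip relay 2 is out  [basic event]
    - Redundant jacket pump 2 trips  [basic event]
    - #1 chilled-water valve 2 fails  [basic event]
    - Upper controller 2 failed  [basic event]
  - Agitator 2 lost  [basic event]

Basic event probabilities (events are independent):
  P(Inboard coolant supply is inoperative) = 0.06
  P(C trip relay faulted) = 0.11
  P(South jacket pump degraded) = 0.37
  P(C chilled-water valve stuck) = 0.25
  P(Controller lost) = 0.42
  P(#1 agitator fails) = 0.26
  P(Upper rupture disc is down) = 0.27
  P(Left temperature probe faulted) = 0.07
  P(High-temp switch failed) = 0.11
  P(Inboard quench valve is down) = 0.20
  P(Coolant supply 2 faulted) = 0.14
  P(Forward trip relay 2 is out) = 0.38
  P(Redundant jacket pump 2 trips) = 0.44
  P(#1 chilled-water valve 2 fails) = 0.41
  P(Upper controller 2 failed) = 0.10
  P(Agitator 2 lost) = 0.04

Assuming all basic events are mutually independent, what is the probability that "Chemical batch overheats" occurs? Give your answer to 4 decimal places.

P(Vent system lost) [AND] = 0.11 × 0.37 = 0.040700
P(Interlock chain unavailable) [OR] = 1 − (1−0.42) × (1−0.26) × (1−0.27) × (1−0.07) = 0.708616
P(Temperature loop inoperative) [OR] = 1 − (1−0.040700) × (1−0.25) × (1−0.708616) = 0.790356
P(Quench path inoperative) [OR] = 1 − (1−0.06) × (1−0.790356) = 0.802935
P(Agitation branch down) [AND] = 0.11 × 0.20 × 0.14 × 0.38 = 0.001170
P(Cooling jacket unavailable) [AND] = 0.001170 × 0.44 × 0.41 × 0.10 = 0.000021
P(Chemical batch overheats) [OR] = 1 − (1−0.802935) × (1−0.000021) × (1−0.04) = 0.810822
Rounded to 4 decimal places: P(Chemical batch overheats) ≈ 0.8108.

0.8108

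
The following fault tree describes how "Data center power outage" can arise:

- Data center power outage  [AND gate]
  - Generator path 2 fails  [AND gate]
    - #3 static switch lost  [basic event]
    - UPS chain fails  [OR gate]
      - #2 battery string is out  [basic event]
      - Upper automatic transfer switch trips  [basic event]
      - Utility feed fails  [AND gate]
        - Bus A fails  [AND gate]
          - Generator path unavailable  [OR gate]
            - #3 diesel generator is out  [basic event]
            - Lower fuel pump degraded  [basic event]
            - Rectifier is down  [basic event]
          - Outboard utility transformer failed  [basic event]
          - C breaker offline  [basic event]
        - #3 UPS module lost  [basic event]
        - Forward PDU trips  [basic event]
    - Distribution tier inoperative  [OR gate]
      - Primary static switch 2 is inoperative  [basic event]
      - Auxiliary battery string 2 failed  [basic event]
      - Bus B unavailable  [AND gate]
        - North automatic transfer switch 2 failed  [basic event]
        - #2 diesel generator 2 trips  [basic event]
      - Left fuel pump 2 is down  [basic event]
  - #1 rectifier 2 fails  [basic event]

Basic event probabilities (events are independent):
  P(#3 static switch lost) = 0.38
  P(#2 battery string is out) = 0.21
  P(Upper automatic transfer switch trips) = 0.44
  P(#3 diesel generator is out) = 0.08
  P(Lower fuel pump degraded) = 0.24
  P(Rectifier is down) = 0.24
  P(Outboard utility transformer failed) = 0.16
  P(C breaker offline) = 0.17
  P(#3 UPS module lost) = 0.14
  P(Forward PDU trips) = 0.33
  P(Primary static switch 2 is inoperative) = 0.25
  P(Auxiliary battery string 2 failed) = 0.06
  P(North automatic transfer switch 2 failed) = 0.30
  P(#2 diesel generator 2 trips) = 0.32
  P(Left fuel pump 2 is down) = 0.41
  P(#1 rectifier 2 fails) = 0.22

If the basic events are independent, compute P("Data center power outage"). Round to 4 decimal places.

0.0291

P(Generator path unavailable) [OR] = 1 − (1−0.08) × (1−0.24) × (1−0.24) = 0.468608
P(Bus A fails) [AND] = 0.468608 × 0.16 × 0.17 = 0.012746
P(Utility feed fails) [AND] = 0.012746 × 0.14 × 0.33 = 0.000589
P(UPS chain fails) [OR] = 1 − (1−0.21) × (1−0.44) × (1−0.000589) = 0.557861
P(Bus B unavailable) [AND] = 0.30 × 0.32 = 0.096000
P(Distribution tier inoperative) [OR] = 1 − (1−0.25) × (1−0.06) × (1−0.096000) × (1−0.41) = 0.623981
P(Generator path 2 fails) [AND] = 0.38 × 0.557861 × 0.623981 = 0.132276
P(Data center power outage) [AND] = 0.132276 × 0.22 = 0.029101
Rounded to 4 decimal places: P(Data center power outage) ≈ 0.0291.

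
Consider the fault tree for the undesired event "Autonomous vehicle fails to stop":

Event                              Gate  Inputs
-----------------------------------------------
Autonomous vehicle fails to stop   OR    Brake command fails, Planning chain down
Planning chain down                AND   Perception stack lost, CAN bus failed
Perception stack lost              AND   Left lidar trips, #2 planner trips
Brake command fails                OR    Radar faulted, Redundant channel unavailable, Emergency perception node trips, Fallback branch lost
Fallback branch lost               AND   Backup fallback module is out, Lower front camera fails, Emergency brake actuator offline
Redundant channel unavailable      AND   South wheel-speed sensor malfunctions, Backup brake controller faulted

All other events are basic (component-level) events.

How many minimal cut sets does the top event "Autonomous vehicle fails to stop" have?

Redundant channel unavailable [AND]: one cut set from each child combined → 1 × 1 = 1 cut set(s).
Fallback branch lost [AND]: one cut set from each child combined → 1 × 1 × 1 = 1 cut set(s).
Brake command fails [OR]: union of children's cut sets → 4 cut set(s).
Perception stack lost [AND]: one cut set from each child combined → 1 × 1 = 1 cut set(s).
Planning chain down [AND]: one cut set from each child combined → 1 × 1 = 1 cut set(s).
Autonomous vehicle fails to stop [OR]: union of children's cut sets → 5 cut set(s).
Minimal cut sets: {Radar faulted}; {Backup brake controller faulted, South wheel-speed sensor malfunctions}; {Emergency perception node trips}; {Backup fallback module is out, Emergency brake actuator offline, Lower front camera fails}; {#2 planner trips, CAN bus failed, Left lidar trips}.

5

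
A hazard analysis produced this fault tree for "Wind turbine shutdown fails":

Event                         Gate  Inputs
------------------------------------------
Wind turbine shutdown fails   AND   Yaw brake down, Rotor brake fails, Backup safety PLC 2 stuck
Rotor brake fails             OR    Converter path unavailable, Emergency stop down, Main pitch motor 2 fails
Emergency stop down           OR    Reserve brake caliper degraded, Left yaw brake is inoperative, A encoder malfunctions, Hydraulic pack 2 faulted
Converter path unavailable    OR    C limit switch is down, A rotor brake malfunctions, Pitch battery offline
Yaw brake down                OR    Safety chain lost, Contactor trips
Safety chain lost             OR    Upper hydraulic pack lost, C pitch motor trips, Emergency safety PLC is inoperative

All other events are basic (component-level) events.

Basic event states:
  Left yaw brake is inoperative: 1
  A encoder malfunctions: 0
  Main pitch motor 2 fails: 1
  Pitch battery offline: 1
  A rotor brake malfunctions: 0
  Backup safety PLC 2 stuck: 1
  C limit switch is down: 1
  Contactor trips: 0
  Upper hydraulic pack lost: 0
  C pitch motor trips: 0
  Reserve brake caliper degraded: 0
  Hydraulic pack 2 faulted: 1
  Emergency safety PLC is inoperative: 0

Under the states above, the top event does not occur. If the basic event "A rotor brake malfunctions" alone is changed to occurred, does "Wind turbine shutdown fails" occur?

No

Counterfactual: set "A rotor brake malfunctions" to occurred.
Safety chain lost [OR]: Upper hydraulic pack lost=not, C pitch motor trips=not, Emergency safety PLC is inoperative=not → no input occurs → does not occur.
Yaw brake down [OR]: Safety chain lost=not, Contactor trips=not → no input occurs → does not occur.
Converter path unavailable [OR]: C limit switch is down=occurs, A rotor brake malfunctions=occurs, Pitch battery offline=occurs → at least one input occurs → occurs.
Emergency stop down [OR]: Reserve brake caliper degraded=not, Left yaw brake is inoperative=occurs, A encoder malfunctions=not, Hydraulic pack 2 faulted=occurs → at least one input occurs → occurs.
Rotor brake fails [OR]: Converter path unavailable=occurs, Emergency stop down=occurs, Main pitch motor 2 fails=occurs → at least one input occurs → occurs.
Wind turbine shutdown fails [AND]: Yaw brake down=not, Rotor brake fails=occurs, Backup safety PLC 2 stuck=occurs → not all inputs occur → does not occur.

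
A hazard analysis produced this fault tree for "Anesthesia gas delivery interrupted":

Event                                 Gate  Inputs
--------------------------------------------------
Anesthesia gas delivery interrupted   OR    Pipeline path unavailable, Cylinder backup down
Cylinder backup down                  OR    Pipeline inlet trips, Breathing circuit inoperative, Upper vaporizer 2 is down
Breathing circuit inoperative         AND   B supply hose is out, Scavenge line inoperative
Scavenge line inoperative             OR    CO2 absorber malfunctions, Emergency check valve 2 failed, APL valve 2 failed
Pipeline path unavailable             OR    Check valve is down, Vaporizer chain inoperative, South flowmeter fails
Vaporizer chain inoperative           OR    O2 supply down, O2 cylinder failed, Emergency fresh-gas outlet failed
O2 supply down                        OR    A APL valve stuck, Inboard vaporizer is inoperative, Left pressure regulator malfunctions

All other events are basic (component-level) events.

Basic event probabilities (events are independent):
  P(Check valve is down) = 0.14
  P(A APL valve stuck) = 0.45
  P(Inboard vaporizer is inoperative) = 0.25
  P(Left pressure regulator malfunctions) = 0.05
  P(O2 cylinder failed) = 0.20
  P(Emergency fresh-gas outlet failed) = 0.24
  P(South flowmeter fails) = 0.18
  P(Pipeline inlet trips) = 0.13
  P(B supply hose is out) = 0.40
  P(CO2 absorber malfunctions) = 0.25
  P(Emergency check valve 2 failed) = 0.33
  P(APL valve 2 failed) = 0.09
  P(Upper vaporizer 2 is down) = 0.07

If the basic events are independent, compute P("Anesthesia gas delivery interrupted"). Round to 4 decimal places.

P(O2 supply down) [OR] = 1 − (1−0.45) × (1−0.25) × (1−0.05) = 0.608125
P(Vaporizer chain inoperative) [OR] = 1 − (1−0.608125) × (1−0.20) × (1−0.24) = 0.761740
P(Pipeline path unavailable) [OR] = 1 − (1−0.14) × (1−0.761740) × (1−0.18) = 0.831979
P(Scavenge line inoperative) [OR] = 1 − (1−0.25) × (1−0.33) × (1−0.09) = 0.542725
P(Breathing circuit inoperative) [AND] = 0.40 × 0.542725 = 0.217090
P(Cylinder backup down) [OR] = 1 − (1−0.13) × (1−0.217090) × (1−0.07) = 0.366548
P(Anesthesia gas delivery interrupted) [OR] = 1 − (1−0.831979) × (1−0.366548) = 0.893567
Rounded to 4 decimal places: P(Anesthesia gas delivery interrupted) ≈ 0.8936.

0.8936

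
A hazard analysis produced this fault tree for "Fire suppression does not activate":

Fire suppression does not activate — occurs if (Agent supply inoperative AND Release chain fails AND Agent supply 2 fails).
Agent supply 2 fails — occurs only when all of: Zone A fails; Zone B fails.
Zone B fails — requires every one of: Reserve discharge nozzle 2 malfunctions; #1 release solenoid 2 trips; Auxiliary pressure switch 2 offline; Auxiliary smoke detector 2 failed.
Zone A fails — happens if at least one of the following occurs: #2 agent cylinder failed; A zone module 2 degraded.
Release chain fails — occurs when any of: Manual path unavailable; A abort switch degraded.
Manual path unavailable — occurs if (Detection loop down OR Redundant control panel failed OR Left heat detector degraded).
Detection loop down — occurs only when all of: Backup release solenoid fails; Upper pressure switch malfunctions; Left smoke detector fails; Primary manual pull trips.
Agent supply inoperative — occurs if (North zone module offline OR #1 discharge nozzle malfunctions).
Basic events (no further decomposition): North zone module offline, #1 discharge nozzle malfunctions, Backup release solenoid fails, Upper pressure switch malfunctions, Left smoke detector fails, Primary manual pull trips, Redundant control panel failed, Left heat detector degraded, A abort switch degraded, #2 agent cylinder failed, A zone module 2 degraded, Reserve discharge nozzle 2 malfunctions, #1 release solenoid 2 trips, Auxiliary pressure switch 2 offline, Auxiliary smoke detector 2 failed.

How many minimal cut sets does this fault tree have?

Agent supply inoperative [OR]: union of children's cut sets → 2 cut set(s).
Detection loop down [AND]: one cut set from each child combined → 1 × 1 × 1 × 1 = 1 cut set(s).
Manual path unavailable [OR]: union of children's cut sets → 3 cut set(s).
Release chain fails [OR]: union of children's cut sets → 4 cut set(s).
Zone A fails [OR]: union of children's cut sets → 2 cut set(s).
Zone B fails [AND]: one cut set from each child combined → 1 × 1 × 1 × 1 = 1 cut set(s).
Agent supply 2 fails [AND]: one cut set from each child combined → 2 × 1 = 2 cut set(s).
Fire suppression does not activate [AND]: one cut set from each child combined → 2 × 4 × 2 = 16 cut set(s).

16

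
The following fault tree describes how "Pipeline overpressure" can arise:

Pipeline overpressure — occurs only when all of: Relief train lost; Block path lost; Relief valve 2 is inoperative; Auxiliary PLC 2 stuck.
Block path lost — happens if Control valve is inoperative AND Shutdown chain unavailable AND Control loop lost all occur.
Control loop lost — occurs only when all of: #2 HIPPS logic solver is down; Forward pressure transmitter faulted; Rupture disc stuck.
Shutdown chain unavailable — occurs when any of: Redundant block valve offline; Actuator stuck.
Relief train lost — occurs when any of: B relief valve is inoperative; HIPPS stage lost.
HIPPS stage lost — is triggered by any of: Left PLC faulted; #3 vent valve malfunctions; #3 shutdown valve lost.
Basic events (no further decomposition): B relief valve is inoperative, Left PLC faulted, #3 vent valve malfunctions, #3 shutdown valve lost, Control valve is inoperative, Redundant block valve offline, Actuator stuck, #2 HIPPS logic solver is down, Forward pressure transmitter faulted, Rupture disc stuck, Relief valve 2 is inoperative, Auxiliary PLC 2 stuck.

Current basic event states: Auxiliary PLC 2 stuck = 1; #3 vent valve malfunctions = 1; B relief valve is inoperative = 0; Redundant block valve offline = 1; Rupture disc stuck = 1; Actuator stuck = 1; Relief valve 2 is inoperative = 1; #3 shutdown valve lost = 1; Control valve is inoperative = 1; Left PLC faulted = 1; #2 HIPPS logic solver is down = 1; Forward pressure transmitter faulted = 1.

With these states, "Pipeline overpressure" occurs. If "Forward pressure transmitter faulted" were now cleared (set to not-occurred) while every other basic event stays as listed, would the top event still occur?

Counterfactual: set "Forward pressure transmitter faulted" to not occurred.
HIPPS stage lost [OR]: Left PLC faulted=occurs, #3 vent valve malfunctions=occurs, #3 shutdown valve lost=occurs → at least one input occurs → occurs.
Relief train lost [OR]: B relief valve is inoperative=not, HIPPS stage lost=occurs → at least one input occurs → occurs.
Shutdown chain unavailable [OR]: Redundant block valve offline=occurs, Actuator stuck=occurs → at least one input occurs → occurs.
Control loop lost [AND]: #2 HIPPS logic solver is down=occurs, Forward pressure transmitter faulted=not, Rupture disc stuck=occurs → not all inputs occur → does not occur.
Block path lost [AND]: Control valve is inoperative=occurs, Shutdown chain unavailable=occurs, Control loop lost=not → not all inputs occur → does not occur.
Pipeline overpressure [AND]: Relief train lost=occurs, Block path lost=not, Relief valve 2 is inoperative=occurs, Auxiliary PLC 2 stuck=occurs → not all inputs occur → does not occur.

No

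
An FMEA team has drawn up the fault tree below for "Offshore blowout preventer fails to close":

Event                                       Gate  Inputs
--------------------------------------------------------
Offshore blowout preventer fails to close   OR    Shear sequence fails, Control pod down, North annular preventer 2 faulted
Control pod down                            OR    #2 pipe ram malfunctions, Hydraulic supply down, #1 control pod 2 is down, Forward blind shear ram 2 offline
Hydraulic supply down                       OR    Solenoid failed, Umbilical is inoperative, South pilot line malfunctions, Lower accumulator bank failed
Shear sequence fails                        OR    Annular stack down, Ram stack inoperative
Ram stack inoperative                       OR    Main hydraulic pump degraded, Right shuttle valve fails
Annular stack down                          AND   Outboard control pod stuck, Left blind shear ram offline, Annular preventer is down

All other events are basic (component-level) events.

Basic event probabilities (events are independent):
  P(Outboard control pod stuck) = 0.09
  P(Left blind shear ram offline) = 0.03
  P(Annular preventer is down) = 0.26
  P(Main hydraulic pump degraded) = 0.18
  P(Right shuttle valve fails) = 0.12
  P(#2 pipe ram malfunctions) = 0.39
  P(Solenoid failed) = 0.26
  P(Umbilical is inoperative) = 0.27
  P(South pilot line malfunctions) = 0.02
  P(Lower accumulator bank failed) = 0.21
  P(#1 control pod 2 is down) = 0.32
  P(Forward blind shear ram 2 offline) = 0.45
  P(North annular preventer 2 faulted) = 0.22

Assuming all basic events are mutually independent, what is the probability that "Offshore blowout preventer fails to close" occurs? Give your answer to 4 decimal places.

0.9463

P(Annular stack down) [AND] = 0.09 × 0.03 × 0.26 = 0.000702
P(Ram stack inoperative) [OR] = 1 − (1−0.18) × (1−0.12) = 0.278400
P(Shear sequence fails) [OR] = 1 − (1−0.000702) × (1−0.278400) = 0.278907
P(Hydraulic supply down) [OR] = 1 − (1−0.26) × (1−0.27) × (1−0.02) × (1−0.21) = 0.581777
P(Control pod down) [OR] = 1 − (1−0.39) × (1−0.581777) × (1−0.32) × (1−0.45) = 0.904587
P(Offshore blowout preventer fails to close) [OR] = 1 − (1−0.278907) × (1−0.904587) × (1−0.22) = 0.946335
Rounded to 4 decimal places: P(Offshore blowout preventer fails to close) ≈ 0.9463.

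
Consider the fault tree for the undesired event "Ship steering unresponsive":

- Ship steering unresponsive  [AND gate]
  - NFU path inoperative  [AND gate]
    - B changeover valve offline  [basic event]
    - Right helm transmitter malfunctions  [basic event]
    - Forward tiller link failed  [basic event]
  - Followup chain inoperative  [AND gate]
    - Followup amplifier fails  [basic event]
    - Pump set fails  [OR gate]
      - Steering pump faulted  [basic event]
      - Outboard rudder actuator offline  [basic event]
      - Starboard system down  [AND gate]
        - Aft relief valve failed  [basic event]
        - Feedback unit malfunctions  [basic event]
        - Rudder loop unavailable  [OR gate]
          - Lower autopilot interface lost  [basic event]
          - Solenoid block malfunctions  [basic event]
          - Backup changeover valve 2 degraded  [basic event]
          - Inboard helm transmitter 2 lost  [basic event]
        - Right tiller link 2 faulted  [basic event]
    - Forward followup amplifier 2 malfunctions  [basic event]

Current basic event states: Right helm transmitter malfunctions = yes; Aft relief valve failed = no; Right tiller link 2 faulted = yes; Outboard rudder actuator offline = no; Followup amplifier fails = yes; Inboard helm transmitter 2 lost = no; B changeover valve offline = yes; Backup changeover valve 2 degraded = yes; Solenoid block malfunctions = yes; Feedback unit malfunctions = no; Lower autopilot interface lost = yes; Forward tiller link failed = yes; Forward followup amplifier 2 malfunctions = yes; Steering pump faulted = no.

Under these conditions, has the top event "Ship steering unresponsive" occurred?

NFU path inoperative [AND]: B changeover valve offline=occurs, Right helm transmitter malfunctions=occurs, Forward tiller link failed=occurs → all inputs occur → occurs.
Rudder loop unavailable [OR]: Lower autopilot interface lost=occurs, Solenoid block malfunctions=occurs, Backup changeover valve 2 degraded=occurs, Inboard helm transmitter 2 lost=not → at least one input occurs → occurs.
Starboard system down [AND]: Aft relief valve failed=not, Feedback unit malfunctions=not, Rudder loop unavailable=occurs, Right tiller link 2 faulted=occurs → not all inputs occur → does not occur.
Pump set fails [OR]: Steering pump faulted=not, Outboard rudder actuator offline=not, Starboard system down=not → no input occurs → does not occur.
Followup chain inoperative [AND]: Followup amplifier fails=occurs, Pump set fails=not, Forward followup amplifier 2 malfunctions=occurs → not all inputs occur → does not occur.
Ship steering unresponsive [AND]: NFU path inoperative=occurs, Followup chain inoperative=not → not all inputs occur → does not occur.

No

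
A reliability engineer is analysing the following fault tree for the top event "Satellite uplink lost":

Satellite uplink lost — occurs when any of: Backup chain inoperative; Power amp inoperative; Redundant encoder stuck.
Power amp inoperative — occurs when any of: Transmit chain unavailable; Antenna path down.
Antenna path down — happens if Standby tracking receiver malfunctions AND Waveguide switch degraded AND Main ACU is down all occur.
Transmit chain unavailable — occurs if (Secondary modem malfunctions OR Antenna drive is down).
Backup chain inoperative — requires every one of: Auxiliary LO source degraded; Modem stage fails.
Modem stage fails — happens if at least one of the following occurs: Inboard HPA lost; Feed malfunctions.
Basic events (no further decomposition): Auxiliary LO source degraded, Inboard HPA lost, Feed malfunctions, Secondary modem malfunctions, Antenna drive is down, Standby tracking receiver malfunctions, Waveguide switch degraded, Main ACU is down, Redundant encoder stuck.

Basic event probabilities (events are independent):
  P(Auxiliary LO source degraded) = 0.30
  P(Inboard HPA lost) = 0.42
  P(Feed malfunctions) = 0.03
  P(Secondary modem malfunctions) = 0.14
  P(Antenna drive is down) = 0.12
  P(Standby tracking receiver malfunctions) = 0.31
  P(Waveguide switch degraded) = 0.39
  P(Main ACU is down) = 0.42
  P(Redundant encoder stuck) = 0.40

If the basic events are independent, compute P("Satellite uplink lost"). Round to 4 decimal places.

P(Modem stage fails) [OR] = 1 − (1−0.42) × (1−0.03) = 0.437400
P(Backup chain inoperative) [AND] = 0.30 × 0.437400 = 0.131220
P(Transmit chain unavailable) [OR] = 1 − (1−0.14) × (1−0.12) = 0.243200
P(Antenna path down) [AND] = 0.31 × 0.39 × 0.42 = 0.050778
P(Power amp inoperative) [OR] = 1 − (1−0.243200) × (1−0.050778) = 0.281629
P(Satellite uplink lost) [OR] = 1 − (1−0.131220) × (1−0.281629) × (1−0.40) = 0.625536
Rounded to 4 decimal places: P(Satellite uplink lost) ≈ 0.6255.

0.6255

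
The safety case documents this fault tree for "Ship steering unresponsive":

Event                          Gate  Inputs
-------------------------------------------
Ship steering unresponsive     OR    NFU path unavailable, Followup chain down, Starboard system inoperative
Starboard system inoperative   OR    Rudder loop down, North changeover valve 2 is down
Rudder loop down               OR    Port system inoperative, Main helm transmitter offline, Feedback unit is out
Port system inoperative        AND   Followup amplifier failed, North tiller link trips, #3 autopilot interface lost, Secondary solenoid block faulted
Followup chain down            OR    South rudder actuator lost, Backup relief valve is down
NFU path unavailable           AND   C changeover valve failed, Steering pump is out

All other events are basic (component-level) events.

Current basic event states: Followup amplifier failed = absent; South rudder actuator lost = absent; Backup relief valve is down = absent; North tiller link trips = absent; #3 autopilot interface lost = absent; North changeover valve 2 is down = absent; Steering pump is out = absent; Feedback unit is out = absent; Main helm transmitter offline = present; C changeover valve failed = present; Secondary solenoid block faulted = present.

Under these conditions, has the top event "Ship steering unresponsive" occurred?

NFU path unavailable [AND]: C changeover valve failed=occurs, Steering pump is out=not → not all inputs occur → does not occur.
Followup chain down [OR]: South rudder actuator lost=not, Backup relief valve is down=not → no input occurs → does not occur.
Port system inoperative [AND]: Followup amplifier failed=not, North tiller link trips=not, #3 autopilot interface lost=not, Secondary solenoid block faulted=occurs → not all inputs occur → does not occur.
Rudder loop down [OR]: Port system inoperative=not, Main helm transmitter offline=occurs, Feedback unit is out=not → at least one input occurs → occurs.
Starboard system inoperative [OR]: Rudder loop down=occurs, North changeover valve 2 is down=not → at least one input occurs → occurs.
Ship steering unresponsive [OR]: NFU path unavailable=not, Followup chain down=not, Starboard system inoperative=occurs → at least one input occurs → occurs.

Yes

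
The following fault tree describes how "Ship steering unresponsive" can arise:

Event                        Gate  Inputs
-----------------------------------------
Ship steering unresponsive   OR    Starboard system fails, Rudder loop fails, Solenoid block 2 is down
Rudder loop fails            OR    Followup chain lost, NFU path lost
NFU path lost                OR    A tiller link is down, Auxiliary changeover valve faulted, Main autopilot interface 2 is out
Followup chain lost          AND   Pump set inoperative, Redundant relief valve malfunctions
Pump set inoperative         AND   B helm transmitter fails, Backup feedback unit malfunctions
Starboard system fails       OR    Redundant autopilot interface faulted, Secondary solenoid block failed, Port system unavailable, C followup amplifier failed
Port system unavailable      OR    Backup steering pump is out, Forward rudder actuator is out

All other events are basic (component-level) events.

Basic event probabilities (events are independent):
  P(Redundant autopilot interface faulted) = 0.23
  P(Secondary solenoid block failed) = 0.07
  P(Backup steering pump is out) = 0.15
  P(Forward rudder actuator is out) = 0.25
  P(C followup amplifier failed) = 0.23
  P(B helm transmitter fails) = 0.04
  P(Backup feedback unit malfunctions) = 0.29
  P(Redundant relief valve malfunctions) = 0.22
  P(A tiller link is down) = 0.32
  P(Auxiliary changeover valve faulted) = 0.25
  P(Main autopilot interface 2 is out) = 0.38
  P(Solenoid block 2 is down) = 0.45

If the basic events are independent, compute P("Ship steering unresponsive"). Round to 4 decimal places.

0.9390

P(Port system unavailable) [OR] = 1 − (1−0.15) × (1−0.25) = 0.362500
P(Starboard system fails) [OR] = 1 − (1−0.23) × (1−0.07) × (1−0.362500) × (1−0.23) = 0.648484
P(Pump set inoperative) [AND] = 0.04 × 0.29 = 0.011600
P(Followup chain lost) [AND] = 0.011600 × 0.22 = 0.002552
P(NFU path lost) [OR] = 1 − (1−0.32) × (1−0.25) × (1−0.38) = 0.683800
P(Rudder loop fails) [OR] = 1 − (1−0.002552) × (1−0.683800) = 0.684607
P(Ship steering unresponsive) [OR] = 1 − (1−0.648484) × (1−0.684607) × (1−0.45) = 0.939024
Rounded to 4 decimal places: P(Ship steering unresponsive) ≈ 0.9390.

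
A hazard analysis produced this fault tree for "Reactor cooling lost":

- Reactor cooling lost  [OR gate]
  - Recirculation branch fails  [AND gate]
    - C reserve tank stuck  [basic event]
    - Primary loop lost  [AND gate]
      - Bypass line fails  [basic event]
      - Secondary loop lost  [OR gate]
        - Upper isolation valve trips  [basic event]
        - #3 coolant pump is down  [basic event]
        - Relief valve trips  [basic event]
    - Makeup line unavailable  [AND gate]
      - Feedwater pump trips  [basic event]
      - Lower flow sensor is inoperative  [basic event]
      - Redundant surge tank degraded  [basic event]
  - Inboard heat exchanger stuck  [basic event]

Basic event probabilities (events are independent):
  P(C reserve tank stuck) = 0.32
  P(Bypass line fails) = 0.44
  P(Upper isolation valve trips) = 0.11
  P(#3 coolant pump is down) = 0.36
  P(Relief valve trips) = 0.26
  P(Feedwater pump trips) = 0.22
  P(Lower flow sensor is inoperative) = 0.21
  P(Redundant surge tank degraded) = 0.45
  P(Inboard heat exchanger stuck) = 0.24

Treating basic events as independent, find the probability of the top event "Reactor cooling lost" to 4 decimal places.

0.2413

P(Secondary loop lost) [OR] = 1 − (1−0.11) × (1−0.36) × (1−0.26) = 0.578496
P(Primary loop lost) [AND] = 0.44 × 0.578496 = 0.254538
P(Makeup line unavailable) [AND] = 0.22 × 0.21 × 0.45 = 0.020790
P(Recirculation branch fails) [AND] = 0.32 × 0.254538 × 0.020790 = 0.001693
P(Reactor cooling lost) [OR] = 1 − (1−0.001693) × (1−0.24) = 0.241287
Rounded to 4 decimal places: P(Reactor cooling lost) ≈ 0.2413.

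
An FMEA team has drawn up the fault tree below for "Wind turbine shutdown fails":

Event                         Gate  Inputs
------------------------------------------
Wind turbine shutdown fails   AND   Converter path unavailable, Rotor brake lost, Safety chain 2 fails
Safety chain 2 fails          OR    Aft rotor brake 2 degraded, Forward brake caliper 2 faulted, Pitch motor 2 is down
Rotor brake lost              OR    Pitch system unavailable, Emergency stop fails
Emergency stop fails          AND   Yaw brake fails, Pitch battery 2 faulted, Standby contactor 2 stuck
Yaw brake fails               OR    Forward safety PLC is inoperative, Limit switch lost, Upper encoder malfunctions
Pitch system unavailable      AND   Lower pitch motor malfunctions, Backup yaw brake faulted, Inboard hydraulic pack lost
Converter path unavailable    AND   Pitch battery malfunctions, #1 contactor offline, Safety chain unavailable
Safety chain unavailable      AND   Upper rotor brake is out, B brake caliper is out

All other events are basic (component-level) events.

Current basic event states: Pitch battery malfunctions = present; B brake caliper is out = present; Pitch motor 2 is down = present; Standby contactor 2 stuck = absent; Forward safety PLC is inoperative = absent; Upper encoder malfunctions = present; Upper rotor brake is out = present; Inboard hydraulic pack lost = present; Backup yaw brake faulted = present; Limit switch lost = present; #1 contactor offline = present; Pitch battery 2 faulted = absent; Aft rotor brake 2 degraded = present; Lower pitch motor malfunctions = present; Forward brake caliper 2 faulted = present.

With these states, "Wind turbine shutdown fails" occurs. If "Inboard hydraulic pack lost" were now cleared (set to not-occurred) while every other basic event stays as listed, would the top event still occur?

No

Counterfactual: set "Inboard hydraulic pack lost" to not occurred.
Safety chain unavailable [AND]: Upper rotor brake is out=occurs, B brake caliper is out=occurs → all inputs occur → occurs.
Converter path unavailable [AND]: Pitch battery malfunctions=occurs, #1 contactor offline=occurs, Safety chain unavailable=occurs → all inputs occur → occurs.
Pitch system unavailable [AND]: Lower pitch motor malfunctions=occurs, Backup yaw brake faulted=occurs, Inboard hydraulic pack lost=not → not all inputs occur → does not occur.
Yaw brake fails [OR]: Forward safety PLC is inoperative=not, Limit switch lost=occurs, Upper encoder malfunctions=occurs → at least one input occurs → occurs.
Emergency stop fails [AND]: Yaw brake fails=occurs, Pitch battery 2 faulted=not, Standby contactor 2 stuck=not → not all inputs occur → does not occur.
Rotor brake lost [OR]: Pitch system unavailable=not, Emergency stop fails=not → no input occurs → does not occur.
Safety chain 2 fails [OR]: Aft rotor brake 2 degraded=occurs, Forward brake caliper 2 faulted=occurs, Pitch motor 2 is down=occurs → at least one input occurs → occurs.
Wind turbine shutdown fails [AND]: Converter path unavailable=occurs, Rotor brake lost=not, Safety chain 2 fails=occurs → not all inputs occur → does not occur.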